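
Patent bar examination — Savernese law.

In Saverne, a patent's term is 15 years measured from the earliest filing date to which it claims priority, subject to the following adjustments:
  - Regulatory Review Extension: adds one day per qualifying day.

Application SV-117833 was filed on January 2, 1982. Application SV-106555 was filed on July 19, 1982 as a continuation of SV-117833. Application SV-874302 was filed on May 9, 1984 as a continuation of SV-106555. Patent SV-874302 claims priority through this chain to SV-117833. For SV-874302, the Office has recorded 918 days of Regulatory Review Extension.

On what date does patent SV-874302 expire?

Earliest priority filing: 2 January 1982.
Base term: 2 January 1982 + 15 years → 2 January 1997.
Regulatory Review Extension: +918 days → 9 July 1999.

July 9, 1999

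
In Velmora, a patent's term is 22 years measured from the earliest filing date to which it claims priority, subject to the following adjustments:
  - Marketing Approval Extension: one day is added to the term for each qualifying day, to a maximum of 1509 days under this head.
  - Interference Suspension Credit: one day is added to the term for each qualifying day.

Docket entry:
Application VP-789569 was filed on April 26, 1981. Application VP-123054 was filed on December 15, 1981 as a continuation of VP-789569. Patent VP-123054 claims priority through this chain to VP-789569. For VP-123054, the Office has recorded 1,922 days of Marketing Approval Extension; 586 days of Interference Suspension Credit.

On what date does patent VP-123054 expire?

2009-01-19

Earliest priority filing: 26 April 1981.
Base term: 26 April 1981 + 22 years → 26 April 2003.
Marketing Approval Extension: 1922 days claimed exceeds the 1509-day cap, so +1509 days → 13 June 2007.
Interference Suspension Credit: +586 days → 19 January 2009.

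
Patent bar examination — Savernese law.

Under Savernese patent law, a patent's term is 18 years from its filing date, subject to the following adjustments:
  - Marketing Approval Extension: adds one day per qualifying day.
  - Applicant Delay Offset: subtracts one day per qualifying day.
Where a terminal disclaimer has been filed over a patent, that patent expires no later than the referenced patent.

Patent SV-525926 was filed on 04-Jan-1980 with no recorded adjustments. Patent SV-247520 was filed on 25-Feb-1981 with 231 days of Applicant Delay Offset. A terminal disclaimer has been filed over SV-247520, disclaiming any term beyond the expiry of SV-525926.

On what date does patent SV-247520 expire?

Natural term of SV-247520:
  Base: filing + 18 years → 25 February 1999.
  Applicant Delay Offset: −231 days → 9 July 1998.
Expiry of referenced patent SV-525926:
  Base: filing + 18 years → 4 January 1998.
Terminal disclaimer: SV-247520 expires on the earlier of 9 July 1998 and 4 January 1998.

January 4, 1998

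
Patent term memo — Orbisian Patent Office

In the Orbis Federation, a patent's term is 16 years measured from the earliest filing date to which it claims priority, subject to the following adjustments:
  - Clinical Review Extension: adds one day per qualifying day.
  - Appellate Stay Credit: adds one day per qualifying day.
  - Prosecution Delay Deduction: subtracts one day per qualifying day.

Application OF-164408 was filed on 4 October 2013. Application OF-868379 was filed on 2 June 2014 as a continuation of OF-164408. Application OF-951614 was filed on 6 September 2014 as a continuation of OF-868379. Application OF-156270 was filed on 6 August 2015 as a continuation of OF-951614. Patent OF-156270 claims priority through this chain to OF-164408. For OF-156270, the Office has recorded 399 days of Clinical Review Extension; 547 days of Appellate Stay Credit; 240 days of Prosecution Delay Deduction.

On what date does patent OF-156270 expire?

Earliest priority filing: 4 October 2013.
Base term: 4 October 2013 + 16 years → 4 October 2029.
Clinical Review Extension: +399 days → 7 November 2030.
Appellate Stay Credit: +547 days → 7 May 2032.
Prosecution Delay Deduction: −240 days → 10 September 2031.

2031-09-10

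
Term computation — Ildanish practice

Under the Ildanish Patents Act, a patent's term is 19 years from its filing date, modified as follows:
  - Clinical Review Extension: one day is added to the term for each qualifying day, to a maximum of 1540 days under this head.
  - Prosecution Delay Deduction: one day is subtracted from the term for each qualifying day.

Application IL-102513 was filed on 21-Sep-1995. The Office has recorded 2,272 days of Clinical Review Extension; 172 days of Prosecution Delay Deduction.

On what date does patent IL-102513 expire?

2018-06-20

Base term: filing date + 19 years → 21 September 2014.
Clinical Review Extension: 2272 days claimed exceeds the 1540-day cap, so +1540 days → 9 December 2018.
Prosecution Delay Deduction: −172 days → 20 June 2018.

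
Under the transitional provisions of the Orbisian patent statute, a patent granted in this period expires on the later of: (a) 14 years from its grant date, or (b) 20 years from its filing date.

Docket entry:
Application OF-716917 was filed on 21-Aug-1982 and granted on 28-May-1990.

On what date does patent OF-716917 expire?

(a) grant + 14 years → 28 May 2004.
(b) filing + 20 years → 21 August 2002.
Later of the two: 28 May 2004.

May 28, 2004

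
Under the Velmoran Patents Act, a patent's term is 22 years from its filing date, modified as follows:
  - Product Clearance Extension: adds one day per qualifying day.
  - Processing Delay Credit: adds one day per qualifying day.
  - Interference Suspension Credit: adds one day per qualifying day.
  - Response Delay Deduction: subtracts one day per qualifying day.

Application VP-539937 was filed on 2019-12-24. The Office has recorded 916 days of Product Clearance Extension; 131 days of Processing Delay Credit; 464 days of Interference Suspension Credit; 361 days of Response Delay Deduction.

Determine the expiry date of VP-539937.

Base term: filing date + 22 years → 24 December 2041.
Product Clearance Extension: +916 days → 27 June 2044.
Processing Delay Credit: +131 days → 5 November 2044.
Interference Suspension Credit: +464 days → 12 February 2046.
Response Delay Deduction: −361 days → 16 February 2045.

2045-02-16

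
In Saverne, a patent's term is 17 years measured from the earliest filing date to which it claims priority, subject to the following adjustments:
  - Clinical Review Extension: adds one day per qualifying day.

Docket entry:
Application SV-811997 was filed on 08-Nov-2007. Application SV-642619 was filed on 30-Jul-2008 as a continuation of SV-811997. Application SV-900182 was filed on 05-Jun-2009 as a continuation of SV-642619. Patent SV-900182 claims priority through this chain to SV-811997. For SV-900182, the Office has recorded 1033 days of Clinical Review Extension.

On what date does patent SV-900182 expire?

Earliest priority filing: 8 November 2007.
Base term: 8 November 2007 + 17 years → 8 November 2024.
Clinical Review Extension: +1033 days → 7 September 2027.

2027-09-07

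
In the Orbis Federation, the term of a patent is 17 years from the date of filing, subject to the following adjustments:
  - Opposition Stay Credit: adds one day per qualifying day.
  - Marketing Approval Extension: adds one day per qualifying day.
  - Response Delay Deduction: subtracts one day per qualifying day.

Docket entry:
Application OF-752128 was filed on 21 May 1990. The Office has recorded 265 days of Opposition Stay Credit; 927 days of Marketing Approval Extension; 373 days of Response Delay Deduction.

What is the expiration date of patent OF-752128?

Base term: filing date + 17 years → 21 May 2007.
Opposition Stay Credit: +265 days → 10 February 2008.
Marketing Approval Extension: +927 days → 25 August 2010.
Response Delay Deduction: −373 days → 17 August 2009.

August 17, 2009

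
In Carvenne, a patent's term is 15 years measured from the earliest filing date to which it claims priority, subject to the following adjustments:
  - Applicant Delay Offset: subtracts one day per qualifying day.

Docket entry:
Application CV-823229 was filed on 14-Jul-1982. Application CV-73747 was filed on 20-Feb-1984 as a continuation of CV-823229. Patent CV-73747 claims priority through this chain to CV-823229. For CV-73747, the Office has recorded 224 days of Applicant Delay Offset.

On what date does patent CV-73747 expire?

Earliest priority filing: 14 July 1982.
Base term: 14 July 1982 + 15 years → 14 July 1997.
Applicant Delay Offset: −224 days → 2 December 1996.

1996-12-02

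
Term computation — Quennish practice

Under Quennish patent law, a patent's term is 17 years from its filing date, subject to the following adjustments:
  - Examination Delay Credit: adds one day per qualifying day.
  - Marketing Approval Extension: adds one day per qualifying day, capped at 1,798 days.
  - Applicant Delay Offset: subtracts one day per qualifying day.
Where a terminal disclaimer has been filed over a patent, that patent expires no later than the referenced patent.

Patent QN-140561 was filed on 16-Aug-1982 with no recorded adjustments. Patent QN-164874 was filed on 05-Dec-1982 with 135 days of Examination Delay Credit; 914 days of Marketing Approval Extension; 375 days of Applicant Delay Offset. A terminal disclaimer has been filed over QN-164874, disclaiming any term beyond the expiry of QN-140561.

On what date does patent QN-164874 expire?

1999-08-16

Natural term of QN-164874:
  Base: filing + 17 years → 5 December 1999.
  Examination Delay Credit: +135 days → 18 April 2000.
  Marketing Approval Extension: 914 days (within the 1798-day cap) → +914 days → 19 October 2002.
  Applicant Delay Offset: −375 days → 9 October 2001.
Expiry of referenced patent QN-140561:
  Base: filing + 17 years → 16 August 1999.
Terminal disclaimer: QN-164874 expires on the earlier of 9 October 2001 and 16 August 1999.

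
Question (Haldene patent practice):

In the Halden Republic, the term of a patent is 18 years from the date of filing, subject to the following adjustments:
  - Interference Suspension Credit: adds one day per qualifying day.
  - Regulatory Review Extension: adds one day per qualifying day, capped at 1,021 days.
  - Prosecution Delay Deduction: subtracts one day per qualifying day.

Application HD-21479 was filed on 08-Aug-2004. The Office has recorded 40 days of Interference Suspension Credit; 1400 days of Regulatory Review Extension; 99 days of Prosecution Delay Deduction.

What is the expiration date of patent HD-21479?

2025-03-27

Base term: filing date + 18 years → 8 August 2022.
Interference Suspension Credit: +40 days → 17 September 2022.
Regulatory Review Extension: 1400 days claimed exceeds the 1021-day cap, so +1021 days → 4 July 2025.
Prosecution Delay Deduction: −99 days → 27 March 2025.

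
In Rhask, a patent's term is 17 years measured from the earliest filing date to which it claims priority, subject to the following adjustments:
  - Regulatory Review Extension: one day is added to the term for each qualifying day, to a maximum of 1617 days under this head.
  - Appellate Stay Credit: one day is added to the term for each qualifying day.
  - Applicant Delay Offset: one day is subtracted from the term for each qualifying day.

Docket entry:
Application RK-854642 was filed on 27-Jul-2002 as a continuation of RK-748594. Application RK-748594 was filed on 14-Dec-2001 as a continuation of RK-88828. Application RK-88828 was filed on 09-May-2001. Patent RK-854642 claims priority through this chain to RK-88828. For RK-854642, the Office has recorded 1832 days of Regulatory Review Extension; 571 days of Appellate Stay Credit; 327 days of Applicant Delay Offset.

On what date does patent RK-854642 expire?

June 13, 2023

Earliest priority filing: 9 May 2001.
Base term: 9 May 2001 + 17 years → 9 May 2018.
Regulatory Review Extension: 1832 days claimed exceeds the 1617-day cap, so +1617 days → 12 October 2022.
Appellate Stay Credit: +571 days → 5 May 2024.
Applicant Delay Offset: −327 days → 13 June 2023.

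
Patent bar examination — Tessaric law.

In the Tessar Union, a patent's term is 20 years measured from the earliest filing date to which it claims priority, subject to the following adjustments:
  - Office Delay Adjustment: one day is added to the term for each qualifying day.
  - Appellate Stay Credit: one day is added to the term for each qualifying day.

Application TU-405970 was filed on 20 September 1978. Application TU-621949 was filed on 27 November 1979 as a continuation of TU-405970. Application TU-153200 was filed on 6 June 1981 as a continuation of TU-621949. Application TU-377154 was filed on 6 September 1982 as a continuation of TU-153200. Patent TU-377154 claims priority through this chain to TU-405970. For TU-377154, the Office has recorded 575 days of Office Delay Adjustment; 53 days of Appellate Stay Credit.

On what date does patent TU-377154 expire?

June 9, 2000

Earliest priority filing: 20 September 1978.
Base term: 20 September 1978 + 20 years → 20 September 1998.
Office Delay Adjustment: +575 days → 17 April 2000.
Appellate Stay Credit: +53 days → 9 June 2000.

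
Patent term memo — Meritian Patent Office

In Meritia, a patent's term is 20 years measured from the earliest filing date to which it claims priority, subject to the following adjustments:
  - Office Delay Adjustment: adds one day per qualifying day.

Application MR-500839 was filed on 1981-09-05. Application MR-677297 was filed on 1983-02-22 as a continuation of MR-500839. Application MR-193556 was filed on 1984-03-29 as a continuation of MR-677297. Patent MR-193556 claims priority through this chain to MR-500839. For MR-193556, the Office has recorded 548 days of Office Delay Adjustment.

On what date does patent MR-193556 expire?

March 7, 2003

Earliest priority filing: 5 September 1981.
Base term: 5 September 1981 + 20 years → 5 September 2001.
Office Delay Adjustment: +548 days → 7 March 2003.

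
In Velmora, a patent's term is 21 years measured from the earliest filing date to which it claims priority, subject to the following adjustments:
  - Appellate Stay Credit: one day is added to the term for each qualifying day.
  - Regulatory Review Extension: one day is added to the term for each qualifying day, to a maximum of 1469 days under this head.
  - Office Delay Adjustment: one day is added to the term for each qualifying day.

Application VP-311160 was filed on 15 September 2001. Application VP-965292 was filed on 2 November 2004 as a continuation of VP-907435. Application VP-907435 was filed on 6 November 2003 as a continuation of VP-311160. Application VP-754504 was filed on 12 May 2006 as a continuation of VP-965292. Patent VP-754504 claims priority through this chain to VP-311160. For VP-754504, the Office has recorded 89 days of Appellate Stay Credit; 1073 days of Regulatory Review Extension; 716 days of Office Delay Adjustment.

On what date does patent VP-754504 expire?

November 6, 2027

Earliest priority filing: 15 September 2001.
Base term: 15 September 2001 + 21 years → 15 September 2022.
Appellate Stay Credit: +89 days → 13 December 2022.
Regulatory Review Extension: 1073 days (within the 1469-day cap) → +1073 days → 20 November 2025.
Office Delay Adjustment: +716 days → 6 November 2027.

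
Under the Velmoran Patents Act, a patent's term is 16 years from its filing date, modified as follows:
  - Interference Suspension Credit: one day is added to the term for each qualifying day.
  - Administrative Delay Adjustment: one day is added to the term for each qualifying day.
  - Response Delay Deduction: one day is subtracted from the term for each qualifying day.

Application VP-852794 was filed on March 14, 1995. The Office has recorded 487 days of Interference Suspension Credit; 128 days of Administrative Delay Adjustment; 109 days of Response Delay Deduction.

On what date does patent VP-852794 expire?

Base term: filing date + 16 years → 14 March 2011.
Interference Suspension Credit: +487 days → 13 July 2012.
Administrative Delay Adjustment: +128 days → 18 November 2012.
Response Delay Deduction: −109 days → 1 August 2012.

2012-08-01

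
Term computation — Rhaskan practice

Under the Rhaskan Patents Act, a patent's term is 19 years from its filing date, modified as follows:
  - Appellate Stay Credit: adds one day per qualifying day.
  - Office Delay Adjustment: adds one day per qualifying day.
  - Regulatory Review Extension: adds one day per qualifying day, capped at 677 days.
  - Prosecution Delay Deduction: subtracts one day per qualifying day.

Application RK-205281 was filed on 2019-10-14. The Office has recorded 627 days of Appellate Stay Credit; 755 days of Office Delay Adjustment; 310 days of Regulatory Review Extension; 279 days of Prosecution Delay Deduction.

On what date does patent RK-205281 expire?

2042-08-27

Base term: filing date + 19 years → 14 October 2038.
Appellate Stay Credit: +627 days → 2 July 2040.
Office Delay Adjustment: +755 days → 27 July 2042.
Regulatory Review Extension: 310 days (within the 677-day cap) → +310 days → 2 June 2043.
Prosecution Delay Deduction: −279 days → 27 August 2042.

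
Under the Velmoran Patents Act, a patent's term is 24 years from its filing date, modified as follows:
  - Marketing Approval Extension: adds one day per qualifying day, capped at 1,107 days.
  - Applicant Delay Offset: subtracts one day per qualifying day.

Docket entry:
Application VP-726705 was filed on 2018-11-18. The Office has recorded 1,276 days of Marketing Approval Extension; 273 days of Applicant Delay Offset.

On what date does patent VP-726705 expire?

March 1, 2045

Base term: filing date + 24 years → 18 November 2042.
Marketing Approval Extension: 1276 days claimed exceeds the 1107-day cap, so +1107 days → 29 November 2045.
Applicant Delay Offset: −273 days → 1 March 2045.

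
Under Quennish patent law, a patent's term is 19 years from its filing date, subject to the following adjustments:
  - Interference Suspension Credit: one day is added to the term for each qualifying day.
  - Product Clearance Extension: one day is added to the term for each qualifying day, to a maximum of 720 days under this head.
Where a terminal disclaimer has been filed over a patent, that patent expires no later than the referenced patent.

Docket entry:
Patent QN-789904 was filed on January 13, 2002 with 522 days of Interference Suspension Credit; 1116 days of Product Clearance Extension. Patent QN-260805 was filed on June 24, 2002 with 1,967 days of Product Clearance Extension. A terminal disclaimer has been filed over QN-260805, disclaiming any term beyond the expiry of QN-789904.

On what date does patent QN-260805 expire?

June 14, 2023

Natural term of QN-260805:
  Base: filing + 19 years → 24 June 2021.
  Product Clearance Extension: 1967 days claimed exceeds the 720-day cap, so +720 days → 14 June 2023.
Expiry of referenced patent QN-789904:
  Base: filing + 19 years → 13 January 2021.
  Interference Suspension Credit: +522 days → 19 June 2022.
  Product Clearance Extension: 1116 days claimed exceeds the 720-day cap, so +720 days → 8 June 2024.
Terminal disclaimer: QN-260805 expires on the earlier of 14 June 2023 and 8 June 2024.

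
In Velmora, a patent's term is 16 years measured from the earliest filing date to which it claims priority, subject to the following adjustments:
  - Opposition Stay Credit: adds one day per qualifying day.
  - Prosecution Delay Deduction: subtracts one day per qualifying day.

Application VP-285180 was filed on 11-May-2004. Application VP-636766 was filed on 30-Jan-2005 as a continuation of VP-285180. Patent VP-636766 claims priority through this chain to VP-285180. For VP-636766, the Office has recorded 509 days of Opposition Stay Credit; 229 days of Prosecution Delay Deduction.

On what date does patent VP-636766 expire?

Earliest priority filing: 11 May 2004.
Base term: 11 May 2004 + 16 years → 11 May 2020.
Opposition Stay Credit: +509 days → 2 October 2021.
Prosecution Delay Deduction: −229 days → 15 February 2021.

February 15, 2021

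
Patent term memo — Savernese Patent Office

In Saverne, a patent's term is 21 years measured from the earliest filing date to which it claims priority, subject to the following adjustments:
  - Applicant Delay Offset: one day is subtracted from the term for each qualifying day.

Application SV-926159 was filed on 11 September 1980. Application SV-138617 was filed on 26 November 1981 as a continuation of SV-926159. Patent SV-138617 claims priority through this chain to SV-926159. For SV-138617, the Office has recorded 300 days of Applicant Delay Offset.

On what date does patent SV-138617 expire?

Earliest priority filing: 11 September 1980.
Base term: 11 September 1980 + 21 years → 11 September 2001.
Applicant Delay Offset: −300 days → 15 November 2000.

2000-11-15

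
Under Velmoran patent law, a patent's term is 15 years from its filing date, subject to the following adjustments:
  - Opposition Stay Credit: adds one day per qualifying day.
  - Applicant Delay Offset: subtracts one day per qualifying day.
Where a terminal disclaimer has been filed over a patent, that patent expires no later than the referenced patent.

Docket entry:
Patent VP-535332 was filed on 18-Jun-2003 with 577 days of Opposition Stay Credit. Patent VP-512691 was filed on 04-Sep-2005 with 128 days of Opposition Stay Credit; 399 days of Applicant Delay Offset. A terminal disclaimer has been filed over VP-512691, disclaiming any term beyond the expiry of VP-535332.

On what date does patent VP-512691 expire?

December 8, 2019

Natural term of VP-512691:
  Base: filing + 15 years → 4 September 2020.
  Opposition Stay Credit: +128 days → 10 January 2021.
  Applicant Delay Offset: −399 days → 8 December 2019.
Expiry of referenced patent VP-535332:
  Base: filing + 15 years → 18 June 2018.
  Opposition Stay Credit: +577 days → 16 January 2020.
Terminal disclaimer: VP-512691 expires on the earlier of 8 December 2019 and 16 January 2020.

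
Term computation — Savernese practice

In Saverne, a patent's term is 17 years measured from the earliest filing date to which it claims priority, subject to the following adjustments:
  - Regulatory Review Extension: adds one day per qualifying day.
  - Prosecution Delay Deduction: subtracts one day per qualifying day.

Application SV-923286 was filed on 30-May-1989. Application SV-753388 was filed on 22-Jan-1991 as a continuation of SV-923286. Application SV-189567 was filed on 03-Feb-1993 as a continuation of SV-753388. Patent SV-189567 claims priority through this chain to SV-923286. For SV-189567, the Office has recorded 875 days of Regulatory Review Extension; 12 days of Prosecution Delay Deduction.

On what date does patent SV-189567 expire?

2008-10-09

Earliest priority filing: 30 May 1989.
Base term: 30 May 1989 + 17 years → 30 May 2006.
Regulatory Review Extension: +875 days → 21 October 2008.
Prosecution Delay Deduction: −12 days → 9 October 2008.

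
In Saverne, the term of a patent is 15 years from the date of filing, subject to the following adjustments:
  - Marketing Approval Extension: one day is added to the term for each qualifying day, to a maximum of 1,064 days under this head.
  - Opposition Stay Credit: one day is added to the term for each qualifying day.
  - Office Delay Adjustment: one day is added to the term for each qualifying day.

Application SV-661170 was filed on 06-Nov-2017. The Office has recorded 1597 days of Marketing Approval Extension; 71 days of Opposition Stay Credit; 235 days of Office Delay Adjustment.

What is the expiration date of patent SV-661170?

August 7, 2036

Base term: filing date + 15 years → 6 November 2032.
Marketing Approval Extension: 1597 days claimed exceeds the 1064-day cap, so +1064 days → 6 October 2035.
Opposition Stay Credit: +71 days → 16 December 2035.
Office Delay Adjustment: +235 days → 7 August 2036.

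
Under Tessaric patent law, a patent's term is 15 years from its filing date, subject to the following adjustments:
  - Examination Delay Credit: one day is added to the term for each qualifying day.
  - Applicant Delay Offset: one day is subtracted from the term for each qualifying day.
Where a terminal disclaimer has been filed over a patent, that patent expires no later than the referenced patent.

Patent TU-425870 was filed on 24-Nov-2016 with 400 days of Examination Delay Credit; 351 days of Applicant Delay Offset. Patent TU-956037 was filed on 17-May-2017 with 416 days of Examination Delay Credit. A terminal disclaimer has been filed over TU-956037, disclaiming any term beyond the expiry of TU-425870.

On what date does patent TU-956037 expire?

2032-01-12

Natural term of TU-956037:
  Base: filing + 15 years → 17 May 2032.
  Examination Delay Credit: +416 days → 7 July 2033.
Expiry of referenced patent TU-425870:
  Base: filing + 15 years → 24 November 2031.
  Examination Delay Credit: +400 days → 28 December 2032.
  Applicant Delay Offset: −351 days → 12 January 2032.
Terminal disclaimer: TU-956037 expires on the earlier of 7 July 2033 and 12 January 2032.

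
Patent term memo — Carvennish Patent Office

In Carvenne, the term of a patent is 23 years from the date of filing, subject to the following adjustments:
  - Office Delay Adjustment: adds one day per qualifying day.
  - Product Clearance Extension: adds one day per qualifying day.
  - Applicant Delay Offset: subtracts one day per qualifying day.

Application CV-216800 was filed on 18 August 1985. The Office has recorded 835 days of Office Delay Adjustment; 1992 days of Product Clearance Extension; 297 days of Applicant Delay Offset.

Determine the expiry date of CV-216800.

2015-07-23

Base term: filing date + 23 years → 18 August 2008.
Office Delay Adjustment: +835 days → 1 December 2010.
Product Clearance Extension: +1992 days → 15 May 2016.
Applicant Delay Offset: −297 days → 23 July 2015.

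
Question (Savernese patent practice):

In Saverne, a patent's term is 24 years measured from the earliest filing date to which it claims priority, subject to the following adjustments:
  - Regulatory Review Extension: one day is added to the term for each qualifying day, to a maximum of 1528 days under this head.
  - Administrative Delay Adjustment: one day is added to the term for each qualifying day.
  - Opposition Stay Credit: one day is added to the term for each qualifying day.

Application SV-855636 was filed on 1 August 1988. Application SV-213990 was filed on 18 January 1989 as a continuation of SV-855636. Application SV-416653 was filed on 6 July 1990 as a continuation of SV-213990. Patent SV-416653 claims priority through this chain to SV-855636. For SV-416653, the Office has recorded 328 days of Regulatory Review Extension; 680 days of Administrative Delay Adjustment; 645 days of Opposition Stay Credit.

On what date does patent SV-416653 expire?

February 9, 2017

Earliest priority filing: 1 August 1988.
Base term: 1 August 1988 + 24 years → 1 August 2012.
Regulatory Review Extension: 328 days (within the 1528-day cap) → +328 days → 25 June 2013.
Administrative Delay Adjustment: +680 days → 6 May 2015.
Opposition Stay Credit: +645 days → 9 February 2017.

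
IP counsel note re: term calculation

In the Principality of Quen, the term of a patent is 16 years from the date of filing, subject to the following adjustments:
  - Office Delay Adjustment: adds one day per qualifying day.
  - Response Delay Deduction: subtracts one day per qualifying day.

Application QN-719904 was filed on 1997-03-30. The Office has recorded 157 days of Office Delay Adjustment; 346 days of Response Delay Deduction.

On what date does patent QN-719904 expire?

September 22, 2012

Base term: filing date + 16 years → 30 March 2013.
Office Delay Adjustment: +157 days → 3 September 2013.
Response Delay Deduction: −346 days → 22 September 2012.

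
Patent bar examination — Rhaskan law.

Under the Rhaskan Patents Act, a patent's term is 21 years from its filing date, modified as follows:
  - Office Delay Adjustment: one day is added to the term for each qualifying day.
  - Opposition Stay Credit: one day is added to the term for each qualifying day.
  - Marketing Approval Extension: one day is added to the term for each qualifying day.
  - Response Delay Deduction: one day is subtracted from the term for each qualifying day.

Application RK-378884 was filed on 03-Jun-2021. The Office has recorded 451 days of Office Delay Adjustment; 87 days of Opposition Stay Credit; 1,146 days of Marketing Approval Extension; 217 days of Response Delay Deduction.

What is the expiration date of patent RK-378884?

Base term: filing date + 21 years → 3 June 2042.
Office Delay Adjustment: +451 days → 28 August 2043.
Opposition Stay Credit: +87 days → 23 November 2043.
Marketing Approval Extension: +1146 days → 12 January 2047.
Response Delay Deduction: −217 days → 9 June 2046.

June 9, 2046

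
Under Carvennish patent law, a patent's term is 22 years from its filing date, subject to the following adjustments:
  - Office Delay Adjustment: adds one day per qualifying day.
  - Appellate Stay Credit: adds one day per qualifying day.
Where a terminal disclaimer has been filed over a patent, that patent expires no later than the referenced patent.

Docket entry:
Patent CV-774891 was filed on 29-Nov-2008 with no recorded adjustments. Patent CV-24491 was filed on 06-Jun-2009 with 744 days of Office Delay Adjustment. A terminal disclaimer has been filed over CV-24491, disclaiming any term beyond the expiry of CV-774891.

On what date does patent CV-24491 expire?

November 29, 2030

Natural term of CV-24491:
  Base: filing + 22 years → 6 June 2031.
  Office Delay Adjustment: +744 days → 19 June 2033.
Expiry of referenced patent CV-774891:
  Base: filing + 22 years → 29 November 2030.
Terminal disclaimer: CV-24491 expires on the earlier of 19 June 2033 and 29 November 2030.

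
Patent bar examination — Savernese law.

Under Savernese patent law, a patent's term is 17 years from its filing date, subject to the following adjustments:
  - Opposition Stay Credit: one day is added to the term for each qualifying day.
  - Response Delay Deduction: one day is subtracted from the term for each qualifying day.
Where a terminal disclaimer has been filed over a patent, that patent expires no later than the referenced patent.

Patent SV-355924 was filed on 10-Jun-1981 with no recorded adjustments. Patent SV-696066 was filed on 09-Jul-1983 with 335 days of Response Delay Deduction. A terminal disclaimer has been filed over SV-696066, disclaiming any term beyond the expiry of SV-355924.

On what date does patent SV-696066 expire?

June 10, 1998

Natural term of SV-696066:
  Base: filing + 17 years → 9 July 2000.
  Response Delay Deduction: −335 days → 9 August 1999.
Expiry of referenced patent SV-355924:
  Base: filing + 17 years → 10 June 1998.
Terminal disclaimer: SV-696066 expires on the earlier of 9 August 1999 and 10 June 1998.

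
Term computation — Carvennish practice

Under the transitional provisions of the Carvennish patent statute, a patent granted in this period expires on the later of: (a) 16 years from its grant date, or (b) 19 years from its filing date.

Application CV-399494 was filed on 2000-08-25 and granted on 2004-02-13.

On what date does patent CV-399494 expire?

(a) grant + 16 years → 13 February 2020.
(b) filing + 19 years → 25 August 2019.
Later of the two: 13 February 2020.

2020-02-13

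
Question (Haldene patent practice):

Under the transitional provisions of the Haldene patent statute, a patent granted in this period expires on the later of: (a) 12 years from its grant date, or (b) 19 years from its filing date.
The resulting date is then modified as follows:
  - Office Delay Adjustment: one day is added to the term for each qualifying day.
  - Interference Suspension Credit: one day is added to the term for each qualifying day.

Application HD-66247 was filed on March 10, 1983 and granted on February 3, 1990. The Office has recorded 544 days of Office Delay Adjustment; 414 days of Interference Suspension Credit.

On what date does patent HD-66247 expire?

October 23, 2004

(a) grant + 12 years → 3 February 2002.
(b) filing + 19 years → 10 March 2002.
Later of the two: 10 March 2002.
Office Delay Adjustment: +544 days → 5 September 2003.
Interference Suspension Credit: +414 days → 23 October 2004.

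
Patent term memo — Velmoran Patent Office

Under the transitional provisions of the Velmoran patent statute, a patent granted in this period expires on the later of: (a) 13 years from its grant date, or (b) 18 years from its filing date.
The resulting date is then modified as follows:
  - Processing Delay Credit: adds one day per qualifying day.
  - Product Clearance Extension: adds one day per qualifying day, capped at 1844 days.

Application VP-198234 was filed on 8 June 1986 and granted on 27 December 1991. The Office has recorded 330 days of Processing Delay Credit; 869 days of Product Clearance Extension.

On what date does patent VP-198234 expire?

2008-04-09

(a) grant + 13 years → 27 December 2004.
(b) filing + 18 years → 8 June 2004.
Later of the two: 27 December 2004.
Processing Delay Credit: +330 days → 22 November 2005.
Product Clearance Extension: 869 days (within the 1844-day cap) → +869 days → 9 April 2008.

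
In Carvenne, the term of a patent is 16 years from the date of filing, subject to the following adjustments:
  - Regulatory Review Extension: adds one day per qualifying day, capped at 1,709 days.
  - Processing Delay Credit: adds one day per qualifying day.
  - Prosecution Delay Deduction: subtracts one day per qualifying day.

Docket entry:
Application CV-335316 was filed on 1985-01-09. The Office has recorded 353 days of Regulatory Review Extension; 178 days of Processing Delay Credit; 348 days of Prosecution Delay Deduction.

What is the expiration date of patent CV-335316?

July 11, 2001

Base term: filing date + 16 years → 9 January 2001.
Regulatory Review Extension: 353 days (within the 1709-day cap) → +353 days → 28 December 2001.
Processing Delay Credit: +178 days → 24 June 2002.
Prosecution Delay Deduction: −348 days → 11 July 2001.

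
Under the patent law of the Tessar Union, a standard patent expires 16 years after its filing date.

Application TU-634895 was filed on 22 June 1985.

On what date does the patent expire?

Filing date + 16 years → 22 June 2001.

2001-06-22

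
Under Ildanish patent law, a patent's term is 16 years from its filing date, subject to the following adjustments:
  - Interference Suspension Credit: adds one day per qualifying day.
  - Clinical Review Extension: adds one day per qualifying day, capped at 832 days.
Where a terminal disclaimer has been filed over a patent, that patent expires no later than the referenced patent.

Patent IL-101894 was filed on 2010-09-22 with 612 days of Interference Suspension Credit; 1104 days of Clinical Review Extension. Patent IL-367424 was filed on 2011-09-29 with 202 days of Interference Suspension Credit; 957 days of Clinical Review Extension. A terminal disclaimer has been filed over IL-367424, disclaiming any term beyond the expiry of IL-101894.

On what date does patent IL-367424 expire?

2030-07-29

Natural term of IL-367424:
  Base: filing + 16 years → 29 September 2027.
  Interference Suspension Credit: +202 days → 18 April 2028.
  Clinical Review Extension: 957 days claimed exceeds the 832-day cap, so +832 days → 29 July 2030.
Expiry of referenced patent IL-101894:
  Base: filing + 16 years → 22 September 2026.
  Interference Suspension Credit: +612 days → 26 May 2028.
  Clinical Review Extension: 1104 days claimed exceeds the 832-day cap, so +832 days → 5 September 2030.
Terminal disclaimer: IL-367424 expires on the earlier of 29 July 2030 and 5 September 2030.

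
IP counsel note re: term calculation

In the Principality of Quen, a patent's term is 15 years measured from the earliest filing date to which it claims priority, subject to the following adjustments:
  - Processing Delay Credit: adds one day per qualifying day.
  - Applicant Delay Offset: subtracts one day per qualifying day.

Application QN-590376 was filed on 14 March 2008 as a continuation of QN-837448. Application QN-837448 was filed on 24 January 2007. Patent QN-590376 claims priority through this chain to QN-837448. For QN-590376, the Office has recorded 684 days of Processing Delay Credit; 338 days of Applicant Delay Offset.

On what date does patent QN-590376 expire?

2023-01-05

Earliest priority filing: 24 January 2007.
Base term: 24 January 2007 + 15 years → 24 January 2022.
Processing Delay Credit: +684 days → 9 December 2023.
Applicant Delay Offset: −338 days → 5 January 2023.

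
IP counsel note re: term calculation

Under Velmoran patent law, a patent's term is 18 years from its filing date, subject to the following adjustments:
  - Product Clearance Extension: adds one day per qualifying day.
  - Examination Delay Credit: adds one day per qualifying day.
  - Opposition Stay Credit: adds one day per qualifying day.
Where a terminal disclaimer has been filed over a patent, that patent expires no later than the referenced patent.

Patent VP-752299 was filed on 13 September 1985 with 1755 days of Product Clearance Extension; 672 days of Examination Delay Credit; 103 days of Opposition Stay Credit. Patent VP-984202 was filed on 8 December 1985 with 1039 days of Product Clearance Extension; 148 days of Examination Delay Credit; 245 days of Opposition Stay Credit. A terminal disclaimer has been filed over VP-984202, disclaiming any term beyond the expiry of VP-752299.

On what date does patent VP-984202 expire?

2007-11-09

Natural term of VP-984202:
  Base: filing + 18 years → 8 December 2003.
  Product Clearance Extension: +1039 days → 12 October 2006.
  Examination Delay Credit: +148 days → 9 March 2007.
  Opposition Stay Credit: +245 days → 9 November 2007.
Expiry of referenced patent VP-752299:
  Base: filing + 18 years → 13 September 2003.
  Product Clearance Extension: +1755 days → 3 July 2008.
  Examination Delay Credit: +672 days → 6 May 2010.
  Opposition Stay Credit: +103 days → 17 August 2010.
Terminal disclaimer: VP-984202 expires on the earlier of 9 November 2007 and 17 August 2010.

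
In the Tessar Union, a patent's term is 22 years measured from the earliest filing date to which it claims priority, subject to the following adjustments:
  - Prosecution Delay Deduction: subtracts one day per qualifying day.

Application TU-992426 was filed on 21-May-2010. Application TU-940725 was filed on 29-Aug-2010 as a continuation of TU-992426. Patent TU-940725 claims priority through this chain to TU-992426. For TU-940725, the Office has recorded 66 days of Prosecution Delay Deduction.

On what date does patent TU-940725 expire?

Earliest priority filing: 21 May 2010.
Base term: 21 May 2010 + 22 years → 21 May 2032.
Prosecution Delay Deduction: −66 days → 16 March 2032.

March 16, 2032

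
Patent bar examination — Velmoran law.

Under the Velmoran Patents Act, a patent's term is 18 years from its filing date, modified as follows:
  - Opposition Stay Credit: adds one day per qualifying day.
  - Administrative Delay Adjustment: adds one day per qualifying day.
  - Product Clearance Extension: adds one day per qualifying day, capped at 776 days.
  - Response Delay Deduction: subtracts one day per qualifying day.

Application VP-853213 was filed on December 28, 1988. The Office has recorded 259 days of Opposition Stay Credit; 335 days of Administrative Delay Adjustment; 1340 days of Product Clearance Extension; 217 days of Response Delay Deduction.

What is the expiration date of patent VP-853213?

2010-02-23

Base term: filing date + 18 years → 28 December 2006.
Opposition Stay Credit: +259 days → 13 September 2007.
Administrative Delay Adjustment: +335 days → 13 August 2008.
Product Clearance Extension: 1340 days claimed exceeds the 776-day cap, so +776 days → 28 September 2010.
Response Delay Deduction: −217 days → 23 February 2010.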